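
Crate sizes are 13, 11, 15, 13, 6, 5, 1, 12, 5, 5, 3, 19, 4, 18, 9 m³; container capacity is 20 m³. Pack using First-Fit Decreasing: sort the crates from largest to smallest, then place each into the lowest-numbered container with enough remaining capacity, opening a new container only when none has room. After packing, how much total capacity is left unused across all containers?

21

Sorted descending: 19, 18, 15, 13, 13, 12, 11, 9, 6, 5, 5, 5, 4, 3, 1.
container 1: place 19 m³, 1 m³ left
container 2: place 18 m³, 2 m³ left
container 3: place 15 m³, 5 m³ left
container 4: place 13 m³, 7 m³ left
container 5: place 13 m³, 7 m³ left
container 6: place 12 m³, 8 m³ left
container 7: place 11 m³, 9 m³ left
container 7: place 9 m³, 0 m³ left
container 4: place 6 m³, 1 m³ left
container 3: place 5 m³, 0 m³ left
container 5: place 5 m³, 2 m³ left
container 6: place 5 m³, 3 m³ left
container 8: place 4 m³, 16 m³ left
container 6: place 3 m³, 0 m³ left
container 1: place 1 m³, 0 m³ left
8 containers × 20 m³ = 160 m³; used 139 m³; unused 21 m³.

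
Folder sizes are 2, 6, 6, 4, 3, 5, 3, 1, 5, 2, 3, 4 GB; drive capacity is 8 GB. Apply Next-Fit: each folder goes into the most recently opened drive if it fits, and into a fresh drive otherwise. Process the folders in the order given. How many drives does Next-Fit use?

6

Put 2 GB in drive 1; 6 GB remain.
Put 6 GB in drive 1; 0 GB remain.
Put 6 GB in drive 2; 2 GB remain.
Put 4 GB in drive 3; 4 GB remain.
Put 3 GB in drive 3; 1 GB remain.
Put 5 GB in drive 4; 3 GB remain.
Put 3 GB in drive 4; 0 GB remain.
Put 1 GB in drive 5; 7 GB remain.
Put 5 GB in drive 5; 2 GB remain.
Put 2 GB in drive 5; 0 GB remain.
Put 3 GB in drive 6; 5 GB remain.
Put 4 GB in drive 6; 1 GB remain.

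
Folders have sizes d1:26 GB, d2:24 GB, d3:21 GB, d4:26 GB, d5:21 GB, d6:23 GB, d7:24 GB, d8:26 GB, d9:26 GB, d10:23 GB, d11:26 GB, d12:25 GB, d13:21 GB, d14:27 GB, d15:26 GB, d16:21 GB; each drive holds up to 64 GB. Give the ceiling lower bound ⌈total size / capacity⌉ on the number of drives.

Total size = 26 + 24 + 21 + 26 + 21 + 23 + 24 + 26 + 26 + 23 + 26 + 25 + 21 + 27 + 26 + 21 = 386 GB.
⌈386 / 64⌉ = 7.

7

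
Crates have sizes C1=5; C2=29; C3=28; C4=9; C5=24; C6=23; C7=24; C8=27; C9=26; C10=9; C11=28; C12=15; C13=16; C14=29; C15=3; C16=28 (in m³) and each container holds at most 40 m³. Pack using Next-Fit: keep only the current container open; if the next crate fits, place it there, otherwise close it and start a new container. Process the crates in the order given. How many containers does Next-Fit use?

C1 (5 m³) → container 1 (remaining 35 m³)
C2 (29 m³) → container 1 (remaining 6 m³)
C3 (28 m³) → container 2 (remaining 12 m³)
C4 (9 m³) → container 2 (remaining 3 m³)
C5 (24 m³) → container 3 (remaining 16 m³)
C6 (23 m³) → container 4 (remaining 17 m³)
C7 (24 m³) → container 5 (remaining 16 m³)
C8 (27 m³) → container 6 (remaining 13 m³)
C9 (26 m³) → container 7 (remaining 14 m³)
C10 (9 m³) → container 7 (remaining 5 m³)
C11 (28 m³) → container 8 (remaining 12 m³)
C12 (15 m³) → container 9 (remaining 25 m³)
C13 (16 m³) → container 9 (remaining 9 m³)
C14 (29 m³) → container 10 (remaining 11 m³)
C15 (3 m³) → container 10 (remaining 8 m³)
C16 (28 m³) → container 11 (remaining 12 m³)

11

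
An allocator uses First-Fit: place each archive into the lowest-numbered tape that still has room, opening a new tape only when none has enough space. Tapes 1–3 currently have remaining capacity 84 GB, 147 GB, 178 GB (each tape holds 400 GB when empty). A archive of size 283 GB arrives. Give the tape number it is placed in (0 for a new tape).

0

No tape has ≥ 283 GB free, so a new tape is opened.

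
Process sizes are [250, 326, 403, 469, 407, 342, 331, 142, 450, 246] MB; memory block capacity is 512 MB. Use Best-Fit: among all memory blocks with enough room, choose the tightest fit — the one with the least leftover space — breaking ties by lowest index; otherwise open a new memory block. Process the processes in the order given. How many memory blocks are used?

8 memory blocks

memory block 1: place 250 MB, 262 MB left
memory block 2: place 326 MB, 186 MB left
memory block 3: place 403 MB, 109 MB left
memory block 4: place 469 MB, 43 MB left
memory block 5: place 407 MB, 105 MB left
memory block 6: place 342 MB, 170 MB left
memory block 7: place 331 MB, 181 MB left
memory block 6: place 142 MB, 28 MB left
memory block 8: place 450 MB, 62 MB left
memory block 1: place 246 MB, 16 MB left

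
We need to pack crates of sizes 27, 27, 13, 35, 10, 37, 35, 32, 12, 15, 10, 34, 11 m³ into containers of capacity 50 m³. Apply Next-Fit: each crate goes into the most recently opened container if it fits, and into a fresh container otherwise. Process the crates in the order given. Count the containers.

8 containers

27 m³ → container 1 (remaining 23 m³)
27 m³ → container 2 (remaining 23 m³)
13 m³ → container 2 (remaining 10 m³)
35 m³ → container 3 (remaining 15 m³)
10 m³ → container 3 (remaining 5 m³)
37 m³ → container 4 (remaining 13 m³)
35 m³ → container 5 (remaining 15 m³)
32 m³ → container 6 (remaining 18 m³)
12 m³ → container 6 (remaining 6 m³)
15 m³ → container 7 (remaining 35 m³)
10 m³ → container 7 (remaining 25 m³)
34 m³ → container 8 (remaining 16 m³)
11 m³ → container 8 (remaining 5 m³)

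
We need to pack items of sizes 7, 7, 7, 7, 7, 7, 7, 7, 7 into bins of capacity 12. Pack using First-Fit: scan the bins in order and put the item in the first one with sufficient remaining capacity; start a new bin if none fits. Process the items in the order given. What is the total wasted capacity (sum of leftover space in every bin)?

45

Put 7 in bin 1; 5 remain.
Put 7 in bin 2; 5 remain.
Put 7 in bin 3; 5 remain.
Put 7 in bin 4; 5 remain.
Put 7 in bin 5; 5 remain.
Put 7 in bin 6; 5 remain.
Put 7 in bin 7; 5 remain.
Put 7 in bin 8; 5 remain.
Put 7 in bin 9; 5 remain.
9 bins × 12 = 108; used 63; unused 45.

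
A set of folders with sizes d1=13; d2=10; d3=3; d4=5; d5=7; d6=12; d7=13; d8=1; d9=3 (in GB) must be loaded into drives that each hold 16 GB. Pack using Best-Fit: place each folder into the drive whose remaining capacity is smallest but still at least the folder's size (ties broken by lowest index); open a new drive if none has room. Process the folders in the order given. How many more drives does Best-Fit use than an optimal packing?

Best-Fit: [13,3] [10,5,1] [7] [12] [13,3] → 5 drives.
Total size 67 GB; any packing needs at least ⌈67/16⌉ = 5 drives.
So 5 is already optimal.

0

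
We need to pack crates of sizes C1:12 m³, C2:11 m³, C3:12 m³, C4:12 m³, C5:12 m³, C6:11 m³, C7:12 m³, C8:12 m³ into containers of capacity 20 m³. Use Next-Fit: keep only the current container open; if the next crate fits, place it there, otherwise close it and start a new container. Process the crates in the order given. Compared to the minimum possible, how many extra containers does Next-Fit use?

Next-Fit: [12] [11] [12] [12] [12] [11] [12] [12] → 8 containers.
8 crates exceed 10 m³ (half the capacity), and no two of those can share a container, so at least 8 containers are needed.
So 8 is already optimal.

0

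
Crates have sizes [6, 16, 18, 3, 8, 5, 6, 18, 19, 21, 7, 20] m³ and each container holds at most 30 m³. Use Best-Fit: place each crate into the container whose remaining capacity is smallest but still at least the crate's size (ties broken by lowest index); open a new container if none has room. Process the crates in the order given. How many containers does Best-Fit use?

6 m³ → container 1 (remaining 24 m³)
16 m³ → container 1 (remaining 8 m³)
18 m³ → container 2 (remaining 12 m³)
3 m³ → container 1 (remaining 5 m³)
8 m³ → container 2 (remaining 4 m³)
5 m³ → container 1 (remaining 0 m³)
6 m³ → container 3 (remaining 24 m³)
18 m³ → container 3 (remaining 6 m³)
19 m³ → container 4 (remaining 11 m³)
21 m³ → container 5 (remaining 9 m³)
7 m³ → container 5 (remaining 2 m³)
20 m³ → container 6 (remaining 10 m³)

6 containers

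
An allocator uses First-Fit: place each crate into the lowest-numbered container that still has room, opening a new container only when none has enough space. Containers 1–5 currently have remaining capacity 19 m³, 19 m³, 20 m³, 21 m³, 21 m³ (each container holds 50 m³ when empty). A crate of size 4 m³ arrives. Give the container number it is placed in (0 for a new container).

1

Containers with room: container 1 (19 m³), container 2 (19 m³), container 3 (20 m³), container 4 (21 m³), container 5 (21 m³).
The first with room is container 1.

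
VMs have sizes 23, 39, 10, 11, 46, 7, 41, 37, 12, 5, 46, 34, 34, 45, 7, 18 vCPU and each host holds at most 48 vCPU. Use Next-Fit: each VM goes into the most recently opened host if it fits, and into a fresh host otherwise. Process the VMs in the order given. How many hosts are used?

12

host 1: place 23 vCPU, 25 vCPU left
host 2: place 39 vCPU, 9 vCPU left
host 3: place 10 vCPU, 38 vCPU left
host 3: place 11 vCPU, 27 vCPU left
host 4: place 46 vCPU, 2 vCPU left
host 5: place 7 vCPU, 41 vCPU left
host 5: place 41 vCPU, 0 vCPU left
host 6: place 37 vCPU, 11 vCPU left
host 7: place 12 vCPU, 36 vCPU left
host 7: place 5 vCPU, 31 vCPU left
host 8: place 46 vCPU, 2 vCPU left
host 9: place 34 vCPU, 14 vCPU left
host 10: place 34 vCPU, 14 vCPU left
host 11: place 45 vCPU, 3 vCPU left
host 12: place 7 vCPU, 41 vCPU left
host 12: place 18 vCPU, 23 vCPU left
Final hosts: [23] [39] [10,11] [46] [7,41] [37] [12,5] [46] [34] [34] [45] [7,18].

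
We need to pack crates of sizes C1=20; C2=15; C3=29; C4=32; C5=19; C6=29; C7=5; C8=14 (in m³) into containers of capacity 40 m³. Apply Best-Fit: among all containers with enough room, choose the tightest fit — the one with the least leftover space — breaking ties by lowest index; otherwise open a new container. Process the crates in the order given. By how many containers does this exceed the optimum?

0

Best-Fit: [20,15,5] [29] [32] [19,14] [29] → 5 containers.
Total size 163 m³; any packing needs at least ⌈163/40⌉ = 5 containers.
So 5 is already optimal.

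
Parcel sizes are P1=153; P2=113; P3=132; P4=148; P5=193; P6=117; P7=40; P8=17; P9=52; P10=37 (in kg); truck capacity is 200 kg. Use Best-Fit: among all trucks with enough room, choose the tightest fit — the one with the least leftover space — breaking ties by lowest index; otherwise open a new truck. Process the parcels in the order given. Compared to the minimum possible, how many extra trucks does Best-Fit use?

Best-Fit: [153,40] [113] [132,52] [148,17] [193] [117,37] → 6 trucks.
Total size 1002 kg; any packing needs at least ⌈1002/200⌉ = 6 trucks.
So 6 is already optimal.

0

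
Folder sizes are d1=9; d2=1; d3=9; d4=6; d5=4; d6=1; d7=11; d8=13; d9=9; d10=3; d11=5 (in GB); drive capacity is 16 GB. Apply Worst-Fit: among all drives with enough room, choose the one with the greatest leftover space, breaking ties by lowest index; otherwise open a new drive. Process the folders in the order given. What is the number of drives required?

d1 (9 GB) → drive 1 (remaining 7 GB)
d2 (1 GB) → drive 1 (remaining 6 GB)
d3 (9 GB) → drive 2 (remaining 7 GB)
d4 (6 GB) → drive 2 (remaining 1 GB)
d5 (4 GB) → drive 1 (remaining 2 GB)
d6 (1 GB) → drive 1 (remaining 1 GB)
d7 (11 GB) → drive 3 (remaining 5 GB)
d8 (13 GB) → drive 4 (remaining 3 GB)
d9 (9 GB) → drive 5 (remaining 7 GB)
d10 (3 GB) → drive 5 (remaining 4 GB)
d11 (5 GB) → drive 3 (remaining 0 GB)
Final drives: [9,1,4,1] [9,6] [11,5] [13] [9,3].

5 drives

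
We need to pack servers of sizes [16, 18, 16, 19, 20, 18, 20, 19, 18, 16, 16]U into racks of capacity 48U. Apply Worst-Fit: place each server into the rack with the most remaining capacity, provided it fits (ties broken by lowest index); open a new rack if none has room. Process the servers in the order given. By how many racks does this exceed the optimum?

1

Worst-Fit: [16,18] [16,19] [20,18] [20,19] [18,16] [16] → 6 racks.
Total size 196U; any packing needs at least ⌈196/48⌉ = 5 racks.
An optimal packing achieves that bound: [20,20] [19,19] [18,18] [18,16] [16,16,16] → 5 racks.
Excess: 6 − 5 = 1.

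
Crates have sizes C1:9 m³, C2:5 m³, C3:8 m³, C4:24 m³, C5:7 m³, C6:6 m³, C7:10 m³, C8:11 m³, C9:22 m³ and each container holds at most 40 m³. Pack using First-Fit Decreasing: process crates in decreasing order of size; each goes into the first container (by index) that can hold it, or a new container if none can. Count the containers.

Sorted descending: 24, 22, 11, 10, 9, 8, 7, 6, 5.
24 m³ → container 1 (remaining 16 m³)
22 m³ → container 2 (remaining 18 m³)
11 m³ → container 1 (remaining 5 m³)
10 m³ → container 2 (remaining 8 m³)
9 m³ → container 3 (remaining 31 m³)
8 m³ → container 2 (remaining 0 m³)
7 m³ → container 3 (remaining 24 m³)
6 m³ → container 3 (remaining 18 m³)
5 m³ → container 1 (remaining 0 m³)
Final containers: [24,11,5] [22,10,8] [9,7,6].

3 containers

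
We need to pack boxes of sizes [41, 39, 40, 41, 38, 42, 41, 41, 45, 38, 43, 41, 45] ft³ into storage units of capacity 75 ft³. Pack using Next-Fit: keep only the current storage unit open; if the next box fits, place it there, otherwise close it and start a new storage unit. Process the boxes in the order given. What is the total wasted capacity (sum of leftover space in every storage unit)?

41 ft³ → storage unit 1 (remaining 34 ft³)
39 ft³ → storage unit 2 (remaining 36 ft³)
40 ft³ → storage unit 3 (remaining 35 ft³)
41 ft³ → storage unit 4 (remaining 34 ft³)
38 ft³ → storage unit 5 (remaining 37 ft³)
42 ft³ → storage unit 6 (remaining 33 ft³)
41 ft³ → storage unit 7 (remaining 34 ft³)
41 ft³ → storage unit 8 (remaining 34 ft³)
45 ft³ → storage unit 9 (remaining 30 ft³)
38 ft³ → storage unit 10 (remaining 37 ft³)
43 ft³ → storage unit 11 (remaining 32 ft³)
41 ft³ → storage unit 12 (remaining 34 ft³)
45 ft³ → storage unit 13 (remaining 30 ft³)
13 storage units × 75 ft³ = 975 ft³; used 535 ft³; unused 440 ft³.

440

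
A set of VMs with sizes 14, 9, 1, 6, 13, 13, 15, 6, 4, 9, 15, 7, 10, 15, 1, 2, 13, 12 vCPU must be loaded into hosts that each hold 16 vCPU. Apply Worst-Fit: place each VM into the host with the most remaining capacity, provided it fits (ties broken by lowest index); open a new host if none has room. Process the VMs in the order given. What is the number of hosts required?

12 hosts

Put 14 vCPU in host 1; 2 vCPU remain.
Put 9 vCPU in host 2; 7 vCPU remain.
Put 1 vCPU in host 2; 6 vCPU remain.
Put 6 vCPU in host 2; 0 vCPU remain.
Put 13 vCPU in host 3; 3 vCPU remain.
Put 13 vCPU in host 4; 3 vCPU remain.
Put 15 vCPU in host 5; 1 vCPU remain.
Put 6 vCPU in host 6; 10 vCPU remain.
Put 4 vCPU in host 6; 6 vCPU remain.
Put 9 vCPU in host 7; 7 vCPU remain.
Put 15 vCPU in host 8; 1 vCPU remain.
Put 7 vCPU in host 7; 0 vCPU remain.
Put 10 vCPU in host 9; 6 vCPU remain.
Put 15 vCPU in host 10; 1 vCPU remain.
Put 1 vCPU in host 6; 5 vCPU remain.
Put 2 vCPU in host 9; 4 vCPU remain.
Put 13 vCPU in host 11; 3 vCPU remain.
Put 12 vCPU in host 12; 4 vCPU remain.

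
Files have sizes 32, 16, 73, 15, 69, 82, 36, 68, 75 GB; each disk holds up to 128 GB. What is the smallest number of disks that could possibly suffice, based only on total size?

4

Total size = 32 + 16 + 73 + 15 + 69 + 82 + 36 + 68 + 75 = 466 GB.
⌈466 / 128⌉ = 4.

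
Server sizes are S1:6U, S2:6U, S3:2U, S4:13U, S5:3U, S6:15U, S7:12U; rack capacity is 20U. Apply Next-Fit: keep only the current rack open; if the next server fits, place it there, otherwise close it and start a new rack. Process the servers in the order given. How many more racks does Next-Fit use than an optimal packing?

1

Next-Fit: [6,6,2] [13,3] [15] [12] → 4 racks.
Total size 57U; any packing needs at least ⌈57/20⌉ = 3 racks.
An optimal packing achieves that bound: [15,3,2] [13,6] [12,6] → 3 racks.
Excess: 4 − 3 = 1.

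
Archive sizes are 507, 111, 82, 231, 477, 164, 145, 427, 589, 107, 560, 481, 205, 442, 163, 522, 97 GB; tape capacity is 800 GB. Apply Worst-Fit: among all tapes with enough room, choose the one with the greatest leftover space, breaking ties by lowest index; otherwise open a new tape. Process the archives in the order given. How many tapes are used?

507 GB → tape 1 (remaining 293 GB)
111 GB → tape 1 (remaining 182 GB)
82 GB → tape 1 (remaining 100 GB)
231 GB → tape 2 (remaining 569 GB)
477 GB → tape 2 (remaining 92 GB)
164 GB → tape 3 (remaining 636 GB)
145 GB → tape 3 (remaining 491 GB)
427 GB → tape 3 (remaining 64 GB)
589 GB → tape 4 (remaining 211 GB)
107 GB → tape 4 (remaining 104 GB)
560 GB → tape 5 (remaining 240 GB)
481 GB → tape 6 (remaining 319 GB)
205 GB → tape 6 (remaining 114 GB)
442 GB → tape 7 (remaining 358 GB)
163 GB → tape 7 (remaining 195 GB)
522 GB → tape 8 (remaining 278 GB)
97 GB → tape 8 (remaining 181 GB)

8 tapes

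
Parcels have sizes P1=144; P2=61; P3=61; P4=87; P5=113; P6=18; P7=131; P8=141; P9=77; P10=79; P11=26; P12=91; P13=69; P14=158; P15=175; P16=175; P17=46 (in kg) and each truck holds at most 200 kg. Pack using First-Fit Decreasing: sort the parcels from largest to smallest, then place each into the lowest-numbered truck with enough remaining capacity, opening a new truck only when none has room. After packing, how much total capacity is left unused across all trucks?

148

Sorted descending: 175, 175, 158, 144, 141, 131, 113, 91, 87, 79, 77, 69, 61, 61, 46, 26, 18.
Put 175 kg in truck 1; 25 kg remain.
Put 175 kg in truck 2; 25 kg remain.
Put 158 kg in truck 3; 42 kg remain.
Put 144 kg in truck 4; 56 kg remain.
Put 141 kg in truck 5; 59 kg remain.
Put 131 kg in truck 6; 69 kg remain.
Put 113 kg in truck 7; 87 kg remain.
Put 91 kg in truck 8; 109 kg remain.
Put 87 kg in truck 7; 0 kg remain.
Put 79 kg in truck 8; 30 kg remain.
Put 77 kg in truck 9; 123 kg remain.
Put 69 kg in truck 6; 0 kg remain.
Put 61 kg in truck 9; 62 kg remain.
Put 61 kg in truck 9; 1 kg remain.
Put 46 kg in truck 4; 10 kg remain.
Put 26 kg in truck 3; 16 kg remain.
Put 18 kg in truck 1; 7 kg remain.
9 trucks × 200 kg = 1800 kg; used 1652 kg; unused 148 kg.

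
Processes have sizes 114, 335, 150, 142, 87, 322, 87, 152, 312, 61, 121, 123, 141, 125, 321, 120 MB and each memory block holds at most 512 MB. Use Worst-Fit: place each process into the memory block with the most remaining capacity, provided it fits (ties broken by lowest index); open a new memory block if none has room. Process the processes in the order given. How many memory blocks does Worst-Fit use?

114 MB → memory block 1 (remaining 398 MB)
335 MB → memory block 1 (remaining 63 MB)
150 MB → memory block 2 (remaining 362 MB)
142 MB → memory block 2 (remaining 220 MB)
87 MB → memory block 2 (remaining 133 MB)
322 MB → memory block 3 (remaining 190 MB)
87 MB → memory block 3 (remaining 103 MB)
152 MB → memory block 4 (remaining 360 MB)
312 MB → memory block 4 (remaining 48 MB)
61 MB → memory block 2 (remaining 72 MB)
121 MB → memory block 5 (remaining 391 MB)
123 MB → memory block 5 (remaining 268 MB)
141 MB → memory block 5 (remaining 127 MB)
125 MB → memory block 5 (remaining 2 MB)
321 MB → memory block 6 (remaining 191 MB)
120 MB → memory block 6 (remaining 71 MB)
Final memory blocks: [114,335] [150,142,87,61] [322,87] [152,312] [121,123,141,125] [321,120].

6 memory blocks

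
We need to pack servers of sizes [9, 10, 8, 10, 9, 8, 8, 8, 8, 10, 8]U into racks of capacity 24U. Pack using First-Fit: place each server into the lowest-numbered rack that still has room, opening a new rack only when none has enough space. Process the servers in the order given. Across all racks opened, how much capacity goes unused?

24

Put 9U in rack 1; 15U remain.
Put 10U in rack 1; 5U remain.
Put 8U in rack 2; 16U remain.
Put 10U in rack 2; 6U remain.
Put 9U in rack 3; 15U remain.
Put 8U in rack 3; 7U remain.
Put 8U in rack 4; 16U remain.
Put 8U in rack 4; 8U remain.
Put 8U in rack 4; 0U remain.
Put 10U in rack 5; 14U remain.
Put 8U in rack 5; 6U remain.
5 racks × 24U = 120U; used 96U; unused 24U.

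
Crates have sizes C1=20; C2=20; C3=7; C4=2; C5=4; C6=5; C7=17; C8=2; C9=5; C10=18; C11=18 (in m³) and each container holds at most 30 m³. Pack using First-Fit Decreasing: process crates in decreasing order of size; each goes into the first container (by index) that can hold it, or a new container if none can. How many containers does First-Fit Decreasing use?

Sorted descending: 20, 20, 18, 18, 17, 7, 5, 5, 4, 2, 2.
20 m³ → container 1 (remaining 10 m³)
20 m³ → container 2 (remaining 10 m³)
18 m³ → container 3 (remaining 12 m³)
18 m³ → container 4 (remaining 12 m³)
17 m³ → container 5 (remaining 13 m³)
7 m³ → container 1 (remaining 3 m³)
5 m³ → container 2 (remaining 5 m³)
5 m³ → container 2 (remaining 0 m³)
4 m³ → container 3 (remaining 8 m³)
2 m³ → container 1 (remaining 1 m³)
2 m³ → container 3 (remaining 6 m³)
Final containers: [20,7,2] [20,5,5] [18,4,2] [18] [17].

5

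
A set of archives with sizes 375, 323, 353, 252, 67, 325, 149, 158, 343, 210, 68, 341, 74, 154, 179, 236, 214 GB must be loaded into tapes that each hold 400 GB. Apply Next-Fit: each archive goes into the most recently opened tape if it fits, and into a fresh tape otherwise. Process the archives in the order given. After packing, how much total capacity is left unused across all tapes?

1379

tape 1: place 375 GB, 25 GB left
tape 2: place 323 GB, 77 GB left
tape 3: place 353 GB, 47 GB left
tape 4: place 252 GB, 148 GB left
tape 4: place 67 GB, 81 GB left
tape 5: place 325 GB, 75 GB left
tape 6: place 149 GB, 251 GB left
tape 6: place 158 GB, 93 GB left
tape 7: place 343 GB, 57 GB left
tape 8: place 210 GB, 190 GB left
tape 8: place 68 GB, 122 GB left
tape 9: place 341 GB, 59 GB left
tape 10: place 74 GB, 326 GB left
tape 10: place 154 GB, 172 GB left
tape 11: place 179 GB, 221 GB left
tape 12: place 236 GB, 164 GB left
tape 13: place 214 GB, 186 GB left
13 tapes × 400 GB = 5200 GB; used 3821 GB; unused 1379 GB.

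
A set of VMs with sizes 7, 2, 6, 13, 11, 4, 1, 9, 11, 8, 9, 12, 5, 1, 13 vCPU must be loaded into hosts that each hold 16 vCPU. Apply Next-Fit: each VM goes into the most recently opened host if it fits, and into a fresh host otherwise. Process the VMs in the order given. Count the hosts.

10

Put 7 vCPU in host 1; 9 vCPU remain.
Put 2 vCPU in host 1; 7 vCPU remain.
Put 6 vCPU in host 1; 1 vCPU remain.
Put 13 vCPU in host 2; 3 vCPU remain.
Put 11 vCPU in host 3; 5 vCPU remain.
Put 4 vCPU in host 3; 1 vCPU remain.
Put 1 vCPU in host 3; 0 vCPU remain.
Put 9 vCPU in host 4; 7 vCPU remain.
Put 11 vCPU in host 5; 5 vCPU remain.
Put 8 vCPU in host 6; 8 vCPU remain.
Put 9 vCPU in host 7; 7 vCPU remain.
Put 12 vCPU in host 8; 4 vCPU remain.
Put 5 vCPU in host 9; 11 vCPU remain.
Put 1 vCPU in host 9; 10 vCPU remain.
Put 13 vCPU in host 10; 3 vCPU remain.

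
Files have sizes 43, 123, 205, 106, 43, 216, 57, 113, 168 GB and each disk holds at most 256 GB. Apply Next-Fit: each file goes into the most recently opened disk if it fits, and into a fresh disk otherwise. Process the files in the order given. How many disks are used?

6

disk 1: place 43 GB, 213 GB left
disk 1: place 123 GB, 90 GB left
disk 2: place 205 GB, 51 GB left
disk 3: place 106 GB, 150 GB left
disk 3: place 43 GB, 107 GB left
disk 4: place 216 GB, 40 GB left
disk 5: place 57 GB, 199 GB left
disk 5: place 113 GB, 86 GB left
disk 6: place 168 GB, 88 GB left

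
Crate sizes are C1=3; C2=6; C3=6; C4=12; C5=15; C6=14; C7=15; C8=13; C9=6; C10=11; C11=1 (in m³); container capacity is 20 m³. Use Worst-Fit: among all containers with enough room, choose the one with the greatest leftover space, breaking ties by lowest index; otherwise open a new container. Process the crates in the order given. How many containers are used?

Put C1 (3 m³) in container 1; 17 m³ remain.
Put C2 (6 m³) in container 1; 11 m³ remain.
Put C3 (6 m³) in container 1; 5 m³ remain.
Put C4 (12 m³) in container 2; 8 m³ remain.
Put C5 (15 m³) in container 3; 5 m³ remain.
Put C6 (14 m³) in container 4; 6 m³ remain.
Put C7 (15 m³) in container 5; 5 m³ remain.
Put C8 (13 m³) in container 6; 7 m³ remain.
Put C9 (6 m³) in container 2; 2 m³ remain.
Put C10 (11 m³) in container 7; 9 m³ remain.
Put C11 (1 m³) in container 7; 8 m³ remain.
Final containers: [3,6,6] [12,6] [15] [14] [15] [13] [11,1].

7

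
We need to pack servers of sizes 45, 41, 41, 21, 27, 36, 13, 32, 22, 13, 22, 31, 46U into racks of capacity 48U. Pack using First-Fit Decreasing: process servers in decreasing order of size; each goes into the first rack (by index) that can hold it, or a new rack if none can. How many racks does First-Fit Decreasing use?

Sorted descending: 46, 45, 41, 41, 36, 32, 31, 27, 22, 22, 21, 13, 13.
Put 46U in rack 1; 2U remain.
Put 45U in rack 2; 3U remain.
Put 41U in rack 3; 7U remain.
Put 41U in rack 4; 7U remain.
Put 36U in rack 5; 12U remain.
Put 32U in rack 6; 16U remain.
Put 31U in rack 7; 17U remain.
Put 27U in rack 8; 21U remain.
Put 22U in rack 9; 26U remain.
Put 22U in rack 9; 4U remain.
Put 21U in rack 8; 0U remain.
Put 13U in rack 6; 3U remain.
Put 13U in rack 7; 4U remain.

9 racks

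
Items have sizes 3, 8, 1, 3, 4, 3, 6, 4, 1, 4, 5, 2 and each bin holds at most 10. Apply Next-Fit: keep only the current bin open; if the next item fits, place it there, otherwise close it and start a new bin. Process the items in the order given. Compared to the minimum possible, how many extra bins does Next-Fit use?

Next-Fit: [3] [8,1] [3,4,3] [6,4] [1,4,5] [2] → 6 bins.
Total size 44; any packing needs at least ⌈44/10⌉ = 5 bins.
An optimal packing achieves that bound: [8,2] [6,4] [5,4,1] [4,3,3] [3,1] → 5 bins.
Excess: 6 − 5 = 1.

1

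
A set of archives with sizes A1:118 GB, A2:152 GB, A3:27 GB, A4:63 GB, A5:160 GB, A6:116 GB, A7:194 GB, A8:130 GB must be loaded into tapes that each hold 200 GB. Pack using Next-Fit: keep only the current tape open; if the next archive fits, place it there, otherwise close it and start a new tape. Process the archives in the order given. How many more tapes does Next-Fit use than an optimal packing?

1

Next-Fit: [118] [152,27] [63] [160] [116] [194] [130] → 7 tapes.
6 archives exceed 100 GB (half the capacity), and no two of those can share a tape, so at least 6 tapes are needed.
An optimal packing achieves that bound: [194] [160,27] [152] [130,63] [118] [116] → 6 tapes.
Excess: 7 − 6 = 1.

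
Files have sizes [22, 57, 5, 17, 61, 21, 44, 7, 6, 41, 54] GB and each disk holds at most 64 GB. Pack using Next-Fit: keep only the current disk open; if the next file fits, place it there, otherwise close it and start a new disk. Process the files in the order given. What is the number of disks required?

disk 1: place 22 GB, 42 GB left
disk 2: place 57 GB, 7 GB left
disk 2: place 5 GB, 2 GB left
disk 3: place 17 GB, 47 GB left
disk 4: place 61 GB, 3 GB left
disk 5: place 21 GB, 43 GB left
disk 6: place 44 GB, 20 GB left
disk 6: place 7 GB, 13 GB left
disk 6: place 6 GB, 7 GB left
disk 7: place 41 GB, 23 GB left
disk 8: place 54 GB, 10 GB left
Final disks: [22] [57,5] [17] [61] [21] [44,7,6] [41] [54].

8 disks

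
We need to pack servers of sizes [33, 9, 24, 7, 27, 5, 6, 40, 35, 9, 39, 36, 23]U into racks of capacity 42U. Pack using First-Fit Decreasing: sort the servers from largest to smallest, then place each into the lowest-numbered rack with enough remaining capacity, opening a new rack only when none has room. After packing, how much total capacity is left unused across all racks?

Sorted descending: 40, 39, 36, 35, 33, 27, 24, 23, 9, 9, 7, 6, 5.
Put 40U in rack 1; 2U remain.
Put 39U in rack 2; 3U remain.
Put 36U in rack 3; 6U remain.
Put 35U in rack 4; 7U remain.
Put 33U in rack 5; 9U remain.
Put 27U in rack 6; 15U remain.
Put 24U in rack 7; 18U remain.
Put 23U in rack 8; 19U remain.
Put 9U in rack 5; 0U remain.
Put 9U in rack 6; 6U remain.
Put 7U in rack 4; 0U remain.
Put 6U in rack 3; 0U remain.
Put 5U in rack 6; 1U remain.
8 racks × 42U = 336U; used 293U; unused 43U.

43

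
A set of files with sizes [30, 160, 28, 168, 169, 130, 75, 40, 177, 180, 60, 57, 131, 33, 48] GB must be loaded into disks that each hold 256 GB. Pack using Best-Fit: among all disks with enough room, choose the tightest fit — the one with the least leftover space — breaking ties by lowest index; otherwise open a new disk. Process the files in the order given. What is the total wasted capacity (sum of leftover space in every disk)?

306

30 GB → disk 1 (remaining 226 GB)
160 GB → disk 1 (remaining 66 GB)
28 GB → disk 1 (remaining 38 GB)
168 GB → disk 2 (remaining 88 GB)
169 GB → disk 3 (remaining 87 GB)
130 GB → disk 4 (remaining 126 GB)
75 GB → disk 3 (remaining 12 GB)
40 GB → disk 2 (remaining 48 GB)
177 GB → disk 5 (remaining 79 GB)
180 GB → disk 6 (remaining 76 GB)
60 GB → disk 6 (remaining 16 GB)
57 GB → disk 5 (remaining 22 GB)
131 GB → disk 7 (remaining 125 GB)
33 GB → disk 1 (remaining 5 GB)
48 GB → disk 2 (remaining 0 GB)
7 disks × 256 GB = 1792 GB; used 1486 GB; unused 306 GB.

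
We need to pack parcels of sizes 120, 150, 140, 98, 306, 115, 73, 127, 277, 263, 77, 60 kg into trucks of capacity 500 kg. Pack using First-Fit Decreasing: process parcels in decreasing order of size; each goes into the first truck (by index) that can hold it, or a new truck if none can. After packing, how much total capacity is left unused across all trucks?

194

Sorted descending: 306, 277, 263, 150, 140, 127, 120, 115, 98, 77, 73, 60.
Put 306 kg in truck 1; 194 kg remain.
Put 277 kg in truck 2; 223 kg remain.
Put 263 kg in truck 3; 237 kg remain.
Put 150 kg in truck 1; 44 kg remain.
Put 140 kg in truck 2; 83 kg remain.
Put 127 kg in truck 3; 110 kg remain.
Put 120 kg in truck 4; 380 kg remain.
Put 115 kg in truck 4; 265 kg remain.
Put 98 kg in truck 3; 12 kg remain.
Put 77 kg in truck 2; 6 kg remain.
Put 73 kg in truck 4; 192 kg remain.
Put 60 kg in truck 4; 132 kg remain.
4 trucks × 500 kg = 2000 kg; used 1806 kg; unused 194 kg.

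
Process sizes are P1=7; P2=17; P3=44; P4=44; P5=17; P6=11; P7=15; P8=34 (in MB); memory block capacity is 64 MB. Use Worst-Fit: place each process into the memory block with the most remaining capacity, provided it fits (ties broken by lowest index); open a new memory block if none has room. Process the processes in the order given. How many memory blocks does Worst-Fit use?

4

memory block 1: place P1 (7 MB), 57 MB left
memory block 1: place P2 (17 MB), 40 MB left
memory block 2: place P3 (44 MB), 20 MB left
memory block 3: place P4 (44 MB), 20 MB left
memory block 1: place P5 (17 MB), 23 MB left
memory block 1: place P6 (11 MB), 12 MB left
memory block 2: place P7 (15 MB), 5 MB left
memory block 4: place P8 (34 MB), 30 MB left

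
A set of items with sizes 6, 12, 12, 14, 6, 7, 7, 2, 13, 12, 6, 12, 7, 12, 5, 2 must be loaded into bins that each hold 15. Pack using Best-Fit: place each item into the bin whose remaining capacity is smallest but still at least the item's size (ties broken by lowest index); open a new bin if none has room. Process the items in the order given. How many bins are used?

bin 1: place 6, 9 left
bin 2: place 12, 3 left
bin 3: place 12, 3 left
bin 4: place 14, 1 left
bin 1: place 6, 3 left
bin 5: place 7, 8 left
bin 5: place 7, 1 left
bin 1: place 2, 1 left
bin 6: place 13, 2 left
bin 7: place 12, 3 left
bin 8: place 6, 9 left
bin 9: place 12, 3 left
bin 8: place 7, 2 left
bin 10: place 12, 3 left
bin 11: place 5, 10 left
bin 6: place 2, 0 left

11 bins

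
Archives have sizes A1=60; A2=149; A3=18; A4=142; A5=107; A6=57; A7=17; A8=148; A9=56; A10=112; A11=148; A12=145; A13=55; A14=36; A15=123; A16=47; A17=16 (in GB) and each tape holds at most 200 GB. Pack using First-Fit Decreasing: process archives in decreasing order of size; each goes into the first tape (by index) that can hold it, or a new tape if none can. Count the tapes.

8

Sorted descending: 149, 148, 148, 145, 142, 123, 112, 107, 60, 57, 56, 55, 47, 36, 18, 17, 16.
149 GB → tape 1 (remaining 51 GB)
148 GB → tape 2 (remaining 52 GB)
148 GB → tape 3 (remaining 52 GB)
145 GB → tape 4 (remaining 55 GB)
142 GB → tape 5 (remaining 58 GB)
123 GB → tape 6 (remaining 77 GB)
112 GB → tape 7 (remaining 88 GB)
107 GB → tape 8 (remaining 93 GB)
60 GB → tape 6 (remaining 17 GB)
57 GB → tape 5 (remaining 1 GB)
56 GB → tape 7 (remaining 32 GB)
55 GB → tape 4 (remaining 0 GB)
47 GB → tape 1 (remaining 4 GB)
36 GB → tape 2 (remaining 16 GB)
18 GB → tape 3 (remaining 34 GB)
17 GB → tape 3 (remaining 17 GB)
16 GB → tape 2 (remaining 0 GB)
Final tapes: [149,47] [148,36,16] [148,18,17] [145,55] [142,57] [123,60] [112,56] [107].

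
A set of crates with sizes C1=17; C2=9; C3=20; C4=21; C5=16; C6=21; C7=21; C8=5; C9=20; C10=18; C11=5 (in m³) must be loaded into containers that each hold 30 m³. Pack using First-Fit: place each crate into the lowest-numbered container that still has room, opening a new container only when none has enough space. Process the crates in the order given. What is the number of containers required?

C1 (17 m³) → container 1 (remaining 13 m³)
C2 (9 m³) → container 1 (remaining 4 m³)
C3 (20 m³) → container 2 (remaining 10 m³)
C4 (21 m³) → container 3 (remaining 9 m³)
C5 (16 m³) → container 4 (remaining 14 m³)
C6 (21 m³) → container 5 (remaining 9 m³)
C7 (21 m³) → container 6 (remaining 9 m³)
C8 (5 m³) → container 2 (remaining 5 m³)
C9 (20 m³) → container 7 (remaining 10 m³)
C10 (18 m³) → container 8 (remaining 12 m³)
C11 (5 m³) → container 2 (remaining 0 m³)

8 containers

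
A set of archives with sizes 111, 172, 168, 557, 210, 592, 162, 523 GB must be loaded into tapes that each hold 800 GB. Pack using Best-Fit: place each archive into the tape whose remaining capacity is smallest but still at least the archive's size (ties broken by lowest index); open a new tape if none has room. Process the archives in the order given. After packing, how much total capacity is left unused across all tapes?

705

111 GB → tape 1 (remaining 689 GB)
172 GB → tape 1 (remaining 517 GB)
168 GB → tape 1 (remaining 349 GB)
557 GB → tape 2 (remaining 243 GB)
210 GB → tape 2 (remaining 33 GB)
592 GB → tape 3 (remaining 208 GB)
162 GB → tape 3 (remaining 46 GB)
523 GB → tape 4 (remaining 277 GB)
4 tapes × 800 GB = 3200 GB; used 2495 GB; unused 705 GB.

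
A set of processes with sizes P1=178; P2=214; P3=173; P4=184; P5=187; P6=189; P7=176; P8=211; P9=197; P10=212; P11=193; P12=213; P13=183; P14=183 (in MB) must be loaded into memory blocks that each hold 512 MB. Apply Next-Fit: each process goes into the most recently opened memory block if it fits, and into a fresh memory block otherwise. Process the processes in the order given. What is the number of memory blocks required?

Put P1 (178 MB) in memory block 1; 334 MB remain.
Put P2 (214 MB) in memory block 1; 120 MB remain.
Put P3 (173 MB) in memory block 2; 339 MB remain.
Put P4 (184 MB) in memory block 2; 155 MB remain.
Put P5 (187 MB) in memory block 3; 325 MB remain.
Put P6 (189 MB) in memory block 3; 136 MB remain.
Put P7 (176 MB) in memory block 4; 336 MB remain.
Put P8 (211 MB) in memory block 4; 125 MB remain.
Put P9 (197 MB) in memory block 5; 315 MB remain.
Put P10 (212 MB) in memory block 5; 103 MB remain.
Put P11 (193 MB) in memory block 6; 319 MB remain.
Put P12 (213 MB) in memory block 6; 106 MB remain.
Put P13 (183 MB) in memory block 7; 329 MB remain.
Put P14 (183 MB) in memory block 7; 146 MB remain.
Final memory blocks: [178,214] [173,184] [187,189] [176,211] [197,212] [193,213] [183,183].

7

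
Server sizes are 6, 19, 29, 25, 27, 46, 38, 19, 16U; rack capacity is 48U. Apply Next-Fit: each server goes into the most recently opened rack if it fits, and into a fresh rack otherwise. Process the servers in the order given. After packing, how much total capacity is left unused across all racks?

111

rack 1: place 6U, 42U left
rack 1: place 19U, 23U left
rack 2: place 29U, 19U left
rack 3: place 25U, 23U left
rack 4: place 27U, 21U left
rack 5: place 46U, 2U left
rack 6: place 38U, 10U left
rack 7: place 19U, 29U left
rack 7: place 16U, 13U left
7 racks × 48U = 336U; used 225U; unused 111U.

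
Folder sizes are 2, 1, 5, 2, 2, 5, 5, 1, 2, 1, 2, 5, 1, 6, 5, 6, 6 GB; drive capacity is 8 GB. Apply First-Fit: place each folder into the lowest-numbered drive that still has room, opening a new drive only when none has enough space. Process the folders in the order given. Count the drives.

2 GB → drive 1 (remaining 6 GB)
1 GB → drive 1 (remaining 5 GB)
5 GB → drive 1 (remaining 0 GB)
2 GB → drive 2 (remaining 6 GB)
2 GB → drive 2 (remaining 4 GB)
5 GB → drive 3 (remaining 3 GB)
5 GB → drive 4 (remaining 3 GB)
1 GB → drive 2 (remaining 3 GB)
2 GB → drive 2 (remaining 1 GB)
1 GB → drive 2 (remaining 0 GB)
2 GB → drive 3 (remaining 1 GB)
5 GB → drive 5 (remaining 3 GB)
1 GB → drive 3 (remaining 0 GB)
6 GB → drive 6 (remaining 2 GB)
5 GB → drive 7 (remaining 3 GB)
6 GB → drive 8 (remaining 2 GB)
6 GB → drive 9 (remaining 2 GB)

9 drives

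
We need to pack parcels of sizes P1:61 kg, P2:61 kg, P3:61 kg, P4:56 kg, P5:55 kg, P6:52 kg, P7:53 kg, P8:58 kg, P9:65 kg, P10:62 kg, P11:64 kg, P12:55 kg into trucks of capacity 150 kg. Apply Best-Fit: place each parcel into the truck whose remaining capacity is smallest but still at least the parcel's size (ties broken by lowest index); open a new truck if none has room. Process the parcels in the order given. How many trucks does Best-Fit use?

6

Put P1 (61 kg) in truck 1; 89 kg remain.
Put P2 (61 kg) in truck 1; 28 kg remain.
Put P3 (61 kg) in truck 2; 89 kg remain.
Put P4 (56 kg) in truck 2; 33 kg remain.
Put P5 (55 kg) in truck 3; 95 kg remain.
Put P6 (52 kg) in truck 3; 43 kg remain.
Put P7 (53 kg) in truck 4; 97 kg remain.
Put P8 (58 kg) in truck 4; 39 kg remain.
Put P9 (65 kg) in truck 5; 85 kg remain.
Put P10 (62 kg) in truck 5; 23 kg remain.
Put P11 (64 kg) in truck 6; 86 kg remain.
Put P12 (55 kg) in truck 6; 31 kg remain.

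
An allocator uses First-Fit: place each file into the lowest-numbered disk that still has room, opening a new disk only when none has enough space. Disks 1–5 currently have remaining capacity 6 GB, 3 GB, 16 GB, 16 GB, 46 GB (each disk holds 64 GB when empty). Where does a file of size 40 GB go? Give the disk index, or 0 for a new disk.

Disks with room: disk 5 (46 GB).
The first with room is disk 5.

5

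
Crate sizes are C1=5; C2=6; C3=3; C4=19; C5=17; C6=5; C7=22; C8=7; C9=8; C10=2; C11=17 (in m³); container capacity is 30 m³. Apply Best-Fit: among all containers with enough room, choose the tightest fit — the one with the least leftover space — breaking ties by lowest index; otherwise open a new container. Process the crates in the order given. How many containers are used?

5 containers

C1 (5 m³) → container 1 (remaining 25 m³)
C2 (6 m³) → container 1 (remaining 19 m³)
C3 (3 m³) → container 1 (remaining 16 m³)
C4 (19 m³) → container 2 (remaining 11 m³)
C5 (17 m³) → container 3 (remaining 13 m³)
C6 (5 m³) → container 2 (remaining 6 m³)
C7 (22 m³) → container 4 (remaining 8 m³)
C8 (7 m³) → container 4 (remaining 1 m³)
C9 (8 m³) → container 3 (remaining 5 m³)
C10 (2 m³) → container 3 (remaining 3 m³)
C11 (17 m³) → container 5 (remaining 13 m³)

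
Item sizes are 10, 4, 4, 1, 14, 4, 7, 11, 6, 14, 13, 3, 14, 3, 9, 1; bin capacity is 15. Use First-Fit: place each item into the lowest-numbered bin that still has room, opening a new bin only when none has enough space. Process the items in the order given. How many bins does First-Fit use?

9

10 → bin 1 (remaining 5)
4 → bin 1 (remaining 1)
4 → bin 2 (remaining 11)
1 → bin 1 (remaining 0)
14 → bin 3 (remaining 1)
4 → bin 2 (remaining 7)
7 → bin 2 (remaining 0)
11 → bin 4 (remaining 4)
6 → bin 5 (remaining 9)
14 → bin 6 (remaining 1)
13 → bin 7 (remaining 2)
3 → bin 4 (remaining 1)
14 → bin 8 (remaining 1)
3 → bin 5 (remaining 6)
9 → bin 9 (remaining 6)
1 → bin 3 (remaining 0)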